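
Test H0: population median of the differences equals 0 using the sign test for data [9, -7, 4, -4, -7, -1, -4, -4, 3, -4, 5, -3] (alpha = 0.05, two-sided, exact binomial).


Step 1: Discard zero differences. Original n = 12; n_eff = number of nonzero differences = 12.
Nonzero differences (with sign): +9, -7, +4, -4, -7, -1, -4, -4, +3, -4, +5, -3
Step 2: Count signs: positive = 4, negative = 8.
Step 3: Under H0: P(positive) = 0.5, so the number of positives S ~ Bin(12, 0.5).
Step 4: Two-sided exact p-value = sum of Bin(12,0.5) probabilities at or below the observed probability = 0.387695.
Step 5: alpha = 0.05. fail to reject H0.

n_eff = 12, pos = 4, neg = 8, p = 0.387695, fail to reject H0.


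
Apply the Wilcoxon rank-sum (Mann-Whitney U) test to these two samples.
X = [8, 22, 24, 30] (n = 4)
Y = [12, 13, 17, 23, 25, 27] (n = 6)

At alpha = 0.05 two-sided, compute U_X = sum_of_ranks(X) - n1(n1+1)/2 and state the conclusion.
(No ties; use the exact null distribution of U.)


Step 1: Combine and sort all 10 observations; assign midranks.
sorted (value, group): (8,X), (12,Y), (13,Y), (17,Y), (22,X), (23,Y), (24,X), (25,Y), (27,Y), (30,X)
ranks: 8->1, 12->2, 13->3, 17->4, 22->5, 23->6, 24->7, 25->8, 27->9, 30->10
Step 2: Rank sum for X: R1 = 1 + 5 + 7 + 10 = 23.
Step 3: U_X = R1 - n1(n1+1)/2 = 23 - 4*5/2 = 23 - 10 = 13.
       U_Y = n1*n2 - U_X = 24 - 13 = 11.
Step 4: No ties, so the exact null distribution of U (based on enumerating the C(10,4) = 210 equally likely rank assignments) gives the two-sided p-value.
Step 5: p-value = 0.914286; compare to alpha = 0.05. fail to reject H0.

U_X = 13, p = 0.914286, fail to reject H0 at alpha = 0.05.


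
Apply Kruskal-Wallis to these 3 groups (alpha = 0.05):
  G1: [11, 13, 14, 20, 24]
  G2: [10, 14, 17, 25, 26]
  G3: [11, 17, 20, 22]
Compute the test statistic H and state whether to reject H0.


Step 1: Combine all N = 14 observations and assign midranks.
sorted (value, group, rank): (10,G2,1), (11,G1,2.5), (11,G3,2.5), (13,G1,4), (14,G1,5.5), (14,G2,5.5), (17,G2,7.5), (17,G3,7.5), (20,G1,9.5), (20,G3,9.5), (22,G3,11), (24,G1,12), (25,G2,13), (26,G2,14)
Step 2: Sum ranks within each group.
R_1 = 33.5 (n_1 = 5)
R_2 = 41 (n_2 = 5)
R_3 = 30.5 (n_3 = 4)
Step 3: H = 12/(N(N+1)) * sum(R_i^2/n_i) - 3(N+1)
     = 12/(14*15) * (33.5^2/5 + 41^2/5 + 30.5^2/4) - 3*15
     = 0.057143 * 793.212 - 45
     = 0.326429.
Step 4: Ties present; correction factor C = 1 - 24/(14^3 - 14) = 0.991209. Corrected H = 0.326429 / 0.991209 = 0.329324.
Step 5: Under H0, H ~ chi^2(2); p-value = 0.848180.
Step 6: alpha = 0.05. fail to reject H0.

H = 0.3293, df = 2, p = 0.848180, fail to reject H0.


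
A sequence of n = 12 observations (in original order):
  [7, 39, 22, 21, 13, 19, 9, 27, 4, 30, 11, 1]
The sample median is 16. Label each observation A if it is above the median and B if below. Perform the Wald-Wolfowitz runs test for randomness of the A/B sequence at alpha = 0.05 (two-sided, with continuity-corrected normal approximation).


Step 1: Compute median = 16; label A = above, B = below.
Labels in order: BAAABABABABB  (n_A = 6, n_B = 6)
Step 2: Count runs R = 9.
Step 3: Under H0 (random ordering), E[R] = 2*n_A*n_B/(n_A+n_B) + 1 = 2*6*6/12 + 1 = 7.0000.
        Var[R] = 2*n_A*n_B*(2*n_A*n_B - n_A - n_B) / ((n_A+n_B)^2 * (n_A+n_B-1)) = 4320/1584 = 2.7273.
        SD[R] = 1.6514.
Step 4: Continuity-corrected z = (R - 0.5 - E[R]) / SD[R] = (9 - 0.5 - 7.0000) / 1.6514 = 0.9083.
Step 5: Two-sided p-value via normal approximation = 2*(1 - Phi(|z|)) = 0.363722.
Step 6: alpha = 0.05. fail to reject H0.

R = 9, z = 0.9083, p = 0.363722, fail to reject H0.


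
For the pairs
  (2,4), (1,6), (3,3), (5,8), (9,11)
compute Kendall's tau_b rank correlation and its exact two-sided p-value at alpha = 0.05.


Step 1: Enumerate the 10 unordered pairs (i,j) with i<j and classify each by sign(x_j-x_i) * sign(y_j-y_i).
  (1,2):dx=-1,dy=+2->D; (1,3):dx=+1,dy=-1->D; (1,4):dx=+3,dy=+4->C; (1,5):dx=+7,dy=+7->C
  (2,3):dx=+2,dy=-3->D; (2,4):dx=+4,dy=+2->C; (2,5):dx=+8,dy=+5->C; (3,4):dx=+2,dy=+5->C
  (3,5):dx=+6,dy=+8->C; (4,5):dx=+4,dy=+3->C
Step 2: C = 7, D = 3, total pairs = 10.
Step 3: tau = (C - D)/(n(n-1)/2) = (7 - 3)/10 = 0.400000.
Step 4: Exact two-sided p-value (enumerate n! = 120 permutations of y under H0): p = 0.483333.
Step 5: alpha = 0.05. fail to reject H0.

tau_b = 0.4000 (C=7, D=3), p = 0.483333, fail to reject H0.


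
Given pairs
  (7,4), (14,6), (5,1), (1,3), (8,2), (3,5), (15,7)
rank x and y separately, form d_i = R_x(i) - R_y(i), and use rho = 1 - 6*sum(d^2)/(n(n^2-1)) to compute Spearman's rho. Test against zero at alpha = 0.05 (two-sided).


Step 1: Rank x and y separately (midranks; no ties here).
rank(x): 7->4, 14->6, 5->3, 1->1, 8->5, 3->2, 15->7
rank(y): 4->4, 6->6, 1->1, 3->3, 2->2, 5->5, 7->7
Step 2: d_i = R_x(i) - R_y(i); compute d_i^2.
  (4-4)^2=0, (6-6)^2=0, (3-1)^2=4, (1-3)^2=4, (5-2)^2=9, (2-5)^2=9, (7-7)^2=0
sum(d^2) = 26.
Step 3: rho = 1 - 6*26 / (7*(7^2 - 1)) = 1 - 156/336 = 0.535714.
Step 4: Under H0, t = rho * sqrt((n-2)/(1-rho^2)) = 1.4186 ~ t(5).
Step 5: Two-sided p-value from the t-distribution with 5 df = 0.215217.
Step 6: alpha = 0.05. fail to reject H0.

rho = 0.5357, p = 0.215217, fail to reject H0 at alpha = 0.05.


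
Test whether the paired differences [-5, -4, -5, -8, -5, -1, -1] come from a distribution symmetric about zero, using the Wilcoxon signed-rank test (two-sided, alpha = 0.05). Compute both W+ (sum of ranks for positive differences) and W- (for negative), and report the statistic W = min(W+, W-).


Step 1: Drop any zero differences (none here) and take |d_i|.
|d| = [5, 4, 5, 8, 5, 1, 1]
Step 2: Midrank |d_i| (ties get averaged ranks).
ranks: |5|->5, |4|->3, |5|->5, |8|->7, |5|->5, |1|->1.5, |1|->1.5
Step 3: Attach original signs; sum ranks with positive sign and with negative sign.
W+ = 0 = 0
W- = 5 + 3 + 5 + 7 + 5 + 1.5 + 1.5 = 28
(Check: W+ + W- = 28 should equal n(n+1)/2 = 28.)
Step 4: Test statistic W = min(W+, W-) = 0.
Step 5: Ties in |d|, so use the tie-corrected normal approximation.
        E[W] = n(n+1)/4 = 7*8/4 = 14.
        Tie groups: |d|=1 (t=2), |d|=5 (t=3); sum(t^3 - t) = 30.
        Var[W] = n(n+1)(2n+1)/24 - sum(t^3-t)/48 = 840/24 - 30/48 = 34.375.
        z = (W - E[W]) / sqrt(Var[W]) = (0 - 14) / 5.8630 = -2.3878.
        Two-sided p = 2*Phi(z) = 0.016947.
Step 6: alpha = 0.05. reject H0.

W+ = 0, W- = 28, W = min = 0, p = 0.016947, reject H0.


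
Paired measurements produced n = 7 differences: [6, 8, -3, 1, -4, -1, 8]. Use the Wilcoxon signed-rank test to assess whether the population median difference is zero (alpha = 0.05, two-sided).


Step 1: Drop any zero differences (none here) and take |d_i|.
|d| = [6, 8, 3, 1, 4, 1, 8]
Step 2: Midrank |d_i| (ties get averaged ranks).
ranks: |6|->5, |8|->6.5, |3|->3, |1|->1.5, |4|->4, |1|->1.5, |8|->6.5
Step 3: Attach original signs; sum ranks with positive sign and with negative sign.
W+ = 5 + 6.5 + 1.5 + 6.5 = 19.5
W- = 3 + 4 + 1.5 = 8.5
(Check: W+ + W- = 28 should equal n(n+1)/2 = 28.)
Step 4: Test statistic W = min(W+, W-) = 8.5.
Step 5: Ties in |d|, so use the tie-corrected normal approximation.
        E[W] = n(n+1)/4 = 7*8/4 = 14.
        Tie groups: |d|=1 (t=2), |d|=8 (t=2); sum(t^3 - t) = 12.
        Var[W] = n(n+1)(2n+1)/24 - sum(t^3-t)/48 = 840/24 - 12/48 = 34.75.
        z = (W - E[W]) / sqrt(Var[W]) = (8.5 - 14) / 5.8949 = -0.9330.
        Two-sided p = 2*Phi(z) = 0.350816.
Step 6: alpha = 0.05. fail to reject H0.

W+ = 19.5, W- = 8.5, W = min = 8.5, p = 0.350816, fail to reject H0.


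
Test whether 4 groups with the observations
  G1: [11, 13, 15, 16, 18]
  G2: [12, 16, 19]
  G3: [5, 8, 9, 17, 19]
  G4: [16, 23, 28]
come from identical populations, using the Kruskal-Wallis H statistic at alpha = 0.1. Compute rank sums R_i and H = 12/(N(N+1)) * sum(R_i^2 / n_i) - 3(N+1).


Step 1: Combine all N = 16 observations and assign midranks.
sorted (value, group, rank): (5,G3,1), (8,G3,2), (9,G3,3), (11,G1,4), (12,G2,5), (13,G1,6), (15,G1,7), (16,G1,9), (16,G2,9), (16,G4,9), (17,G3,11), (18,G1,12), (19,G2,13.5), (19,G3,13.5), (23,G4,15), (28,G4,16)
Step 2: Sum ranks within each group.
R_1 = 38 (n_1 = 5)
R_2 = 27.5 (n_2 = 3)
R_3 = 30.5 (n_3 = 5)
R_4 = 40 (n_4 = 3)
Step 3: H = 12/(N(N+1)) * sum(R_i^2/n_i) - 3(N+1)
     = 12/(16*17) * (38^2/5 + 27.5^2/3 + 30.5^2/5 + 40^2/3) - 3*17
     = 0.044118 * 1260.27 - 51
     = 4.600000.
Step 4: Ties present; correction factor C = 1 - 30/(16^3 - 16) = 0.992647. Corrected H = 4.600000 / 0.992647 = 4.634074.
Step 5: Under H0, H ~ chi^2(3); p-value = 0.200638.
Step 6: alpha = 0.1. fail to reject H0.

H = 4.6341, df = 3, p = 0.200638, fail to reject H0.


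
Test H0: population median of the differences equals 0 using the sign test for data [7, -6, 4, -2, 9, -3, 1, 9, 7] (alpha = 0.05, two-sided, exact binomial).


Step 1: Discard zero differences. Original n = 9; n_eff = number of nonzero differences = 9.
Nonzero differences (with sign): +7, -6, +4, -2, +9, -3, +1, +9, +7
Step 2: Count signs: positive = 6, negative = 3.
Step 3: Under H0: P(positive) = 0.5, so the number of positives S ~ Bin(9, 0.5).
Step 4: Two-sided exact p-value = sum of Bin(9,0.5) probabilities at or below the observed probability = 0.507812.
Step 5: alpha = 0.05. fail to reject H0.

n_eff = 9, pos = 6, neg = 3, p = 0.507812, fail to reject H0.


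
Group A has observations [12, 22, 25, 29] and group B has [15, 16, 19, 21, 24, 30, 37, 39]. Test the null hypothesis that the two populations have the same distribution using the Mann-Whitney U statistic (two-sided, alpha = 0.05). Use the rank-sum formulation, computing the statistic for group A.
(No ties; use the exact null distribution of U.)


Step 1: Combine and sort all 12 observations; assign midranks.
sorted (value, group): (12,X), (15,Y), (16,Y), (19,Y), (21,Y), (22,X), (24,Y), (25,X), (29,X), (30,Y), (37,Y), (39,Y)
ranks: 12->1, 15->2, 16->3, 19->4, 21->5, 22->6, 24->7, 25->8, 29->9, 30->10, 37->11, 39->12
Step 2: Rank sum for X: R1 = 1 + 6 + 8 + 9 = 24.
Step 3: U_X = R1 - n1(n1+1)/2 = 24 - 4*5/2 = 24 - 10 = 14.
       U_Y = n1*n2 - U_X = 32 - 14 = 18.
Step 4: No ties, so the exact null distribution of U (based on enumerating the C(12,4) = 495 equally likely rank assignments) gives the two-sided p-value.
Step 5: p-value = 0.808081; compare to alpha = 0.05. fail to reject H0.

U_X = 14, p = 0.808081, fail to reject H0 at alpha = 0.05.


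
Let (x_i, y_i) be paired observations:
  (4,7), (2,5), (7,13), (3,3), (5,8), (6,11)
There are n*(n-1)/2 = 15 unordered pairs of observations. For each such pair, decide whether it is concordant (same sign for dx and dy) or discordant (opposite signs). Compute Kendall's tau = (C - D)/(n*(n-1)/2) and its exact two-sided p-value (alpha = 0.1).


Step 1: Enumerate the 15 unordered pairs (i,j) with i<j and classify each by sign(x_j-x_i) * sign(y_j-y_i).
  (1,2):dx=-2,dy=-2->C; (1,3):dx=+3,dy=+6->C; (1,4):dx=-1,dy=-4->C; (1,5):dx=+1,dy=+1->C
  (1,6):dx=+2,dy=+4->C; (2,3):dx=+5,dy=+8->C; (2,4):dx=+1,dy=-2->D; (2,5):dx=+3,dy=+3->C
  (2,6):dx=+4,dy=+6->C; (3,4):dx=-4,dy=-10->C; (3,5):dx=-2,dy=-5->C; (3,6):dx=-1,dy=-2->C
  (4,5):dx=+2,dy=+5->C; (4,6):dx=+3,dy=+8->C; (5,6):dx=+1,dy=+3->C
Step 2: C = 14, D = 1, total pairs = 15.
Step 3: tau = (C - D)/(n(n-1)/2) = (14 - 1)/15 = 0.866667.
Step 4: Exact two-sided p-value (enumerate n! = 720 permutations of y under H0): p = 0.016667.
Step 5: alpha = 0.1. reject H0.

tau_b = 0.8667 (C=14, D=1), p = 0.016667, reject H0.


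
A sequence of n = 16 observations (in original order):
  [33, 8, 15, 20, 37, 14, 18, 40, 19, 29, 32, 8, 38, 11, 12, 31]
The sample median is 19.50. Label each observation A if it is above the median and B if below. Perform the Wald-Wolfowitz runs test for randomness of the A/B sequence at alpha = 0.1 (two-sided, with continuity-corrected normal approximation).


Step 1: Compute median = 19.50; label A = above, B = below.
Labels in order: ABBAABBABAABABBA  (n_A = 8, n_B = 8)
Step 2: Count runs R = 11.
Step 3: Under H0 (random ordering), E[R] = 2*n_A*n_B/(n_A+n_B) + 1 = 2*8*8/16 + 1 = 9.0000.
        Var[R] = 2*n_A*n_B*(2*n_A*n_B - n_A - n_B) / ((n_A+n_B)^2 * (n_A+n_B-1)) = 14336/3840 = 3.7333.
        SD[R] = 1.9322.
Step 4: Continuity-corrected z = (R - 0.5 - E[R]) / SD[R] = (11 - 0.5 - 9.0000) / 1.9322 = 0.7763.
Step 5: Two-sided p-value via normal approximation = 2*(1 - Phi(|z|)) = 0.437558.
Step 6: alpha = 0.1. fail to reject H0.

R = 11, z = 0.7763, p = 0.437558, fail to reject H0.


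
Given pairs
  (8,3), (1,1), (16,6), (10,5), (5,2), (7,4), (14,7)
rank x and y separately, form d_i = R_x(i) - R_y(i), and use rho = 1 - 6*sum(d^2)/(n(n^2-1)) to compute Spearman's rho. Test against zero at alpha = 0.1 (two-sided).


Step 1: Rank x and y separately (midranks; no ties here).
rank(x): 8->4, 1->1, 16->7, 10->5, 5->2, 7->3, 14->6
rank(y): 3->3, 1->1, 6->6, 5->5, 2->2, 4->4, 7->7
Step 2: d_i = R_x(i) - R_y(i); compute d_i^2.
  (4-3)^2=1, (1-1)^2=0, (7-6)^2=1, (5-5)^2=0, (2-2)^2=0, (3-4)^2=1, (6-7)^2=1
sum(d^2) = 4.
Step 3: rho = 1 - 6*4 / (7*(7^2 - 1)) = 1 - 24/336 = 0.928571.
Step 4: Under H0, t = rho * sqrt((n-2)/(1-rho^2)) = 5.5943 ~ t(5).
Step 5: Two-sided p-value from the t-distribution with 5 df = 0.002519.
Step 6: alpha = 0.1. reject H0.

rho = 0.9286, p = 0.002519, reject H0 at alpha = 0.1.


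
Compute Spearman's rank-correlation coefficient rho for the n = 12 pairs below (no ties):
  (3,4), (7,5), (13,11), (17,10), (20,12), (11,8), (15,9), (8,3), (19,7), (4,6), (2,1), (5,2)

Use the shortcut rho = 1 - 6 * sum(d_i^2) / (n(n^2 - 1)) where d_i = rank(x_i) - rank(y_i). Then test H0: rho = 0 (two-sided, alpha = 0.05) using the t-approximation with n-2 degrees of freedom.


Step 1: Rank x and y separately (midranks; no ties here).
rank(x): 3->2, 7->5, 13->8, 17->10, 20->12, 11->7, 15->9, 8->6, 19->11, 4->3, 2->1, 5->4
rank(y): 4->4, 5->5, 11->11, 10->10, 12->12, 8->8, 9->9, 3->3, 7->7, 6->6, 1->1, 2->2
Step 2: d_i = R_x(i) - R_y(i); compute d_i^2.
  (2-4)^2=4, (5-5)^2=0, (8-11)^2=9, (10-10)^2=0, (12-12)^2=0, (7-8)^2=1, (9-9)^2=0, (6-3)^2=9, (11-7)^2=16, (3-6)^2=9, (1-1)^2=0, (4-2)^2=4
sum(d^2) = 52.
Step 3: rho = 1 - 6*52 / (12*(12^2 - 1)) = 1 - 312/1716 = 0.818182.
Step 4: Under H0, t = rho * sqrt((n-2)/(1-rho^2)) = 4.5000 ~ t(10).
Step 5: Two-sided p-value from the t-distribution with 10 df = 0.001143.
Step 6: alpha = 0.05. reject H0.

rho = 0.8182, p = 0.001143, reject H0 at alpha = 0.05.


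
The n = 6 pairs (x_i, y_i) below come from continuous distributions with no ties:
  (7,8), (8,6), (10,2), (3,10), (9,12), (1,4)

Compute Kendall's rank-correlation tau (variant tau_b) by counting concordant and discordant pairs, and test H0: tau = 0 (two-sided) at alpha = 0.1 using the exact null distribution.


Step 1: Enumerate the 15 unordered pairs (i,j) with i<j and classify each by sign(x_j-x_i) * sign(y_j-y_i).
  (1,2):dx=+1,dy=-2->D; (1,3):dx=+3,dy=-6->D; (1,4):dx=-4,dy=+2->D; (1,5):dx=+2,dy=+4->C
  (1,6):dx=-6,dy=-4->C; (2,3):dx=+2,dy=-4->D; (2,4):dx=-5,dy=+4->D; (2,5):dx=+1,dy=+6->C
  (2,6):dx=-7,dy=-2->C; (3,4):dx=-7,dy=+8->D; (3,5):dx=-1,dy=+10->D; (3,6):dx=-9,dy=+2->D
  (4,5):dx=+6,dy=+2->C; (4,6):dx=-2,dy=-6->C; (5,6):dx=-8,dy=-8->C
Step 2: C = 7, D = 8, total pairs = 15.
Step 3: tau = (C - D)/(n(n-1)/2) = (7 - 8)/15 = -0.066667.
Step 4: Exact two-sided p-value (enumerate n! = 720 permutations of y under H0): p = 1.000000.
Step 5: alpha = 0.1. fail to reject H0.

tau_b = -0.0667 (C=7, D=8), p = 1.000000, fail to reject H0.


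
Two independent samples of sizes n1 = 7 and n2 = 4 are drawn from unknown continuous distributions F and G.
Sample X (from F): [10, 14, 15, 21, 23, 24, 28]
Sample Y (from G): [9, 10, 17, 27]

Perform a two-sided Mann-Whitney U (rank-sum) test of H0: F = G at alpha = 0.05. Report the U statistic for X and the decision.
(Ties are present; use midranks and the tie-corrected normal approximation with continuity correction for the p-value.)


Step 1: Combine and sort all 11 observations; assign midranks.
sorted (value, group): (9,Y), (10,X), (10,Y), (14,X), (15,X), (17,Y), (21,X), (23,X), (24,X), (27,Y), (28,X)
ranks: 9->1, 10->2.5, 10->2.5, 14->4, 15->5, 17->6, 21->7, 23->8, 24->9, 27->10, 28->11
Step 2: Rank sum for X: R1 = 2.5 + 4 + 5 + 7 + 8 + 9 + 11 = 46.5.
Step 3: U_X = R1 - n1(n1+1)/2 = 46.5 - 7*8/2 = 46.5 - 28 = 18.5.
       U_Y = n1*n2 - U_X = 28 - 18.5 = 9.5.
Step 4: Ties are present, so use the tie-corrected normal approximation (with continuity correction) for the p-value.
Step 5: p-value = 0.448659; compare to alpha = 0.05. fail to reject H0.

U_X = 18.5, p = 0.448659, fail to reject H0 at alpha = 0.05.


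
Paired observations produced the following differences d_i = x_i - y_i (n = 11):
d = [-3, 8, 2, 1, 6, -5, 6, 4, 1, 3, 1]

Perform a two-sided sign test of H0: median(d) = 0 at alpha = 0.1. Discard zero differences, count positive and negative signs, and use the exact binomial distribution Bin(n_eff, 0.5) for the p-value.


Step 1: Discard zero differences. Original n = 11; n_eff = number of nonzero differences = 11.
Nonzero differences (with sign): -3, +8, +2, +1, +6, -5, +6, +4, +1, +3, +1
Step 2: Count signs: positive = 9, negative = 2.
Step 3: Under H0: P(positive) = 0.5, so the number of positives S ~ Bin(11, 0.5).
Step 4: Two-sided exact p-value = sum of Bin(11,0.5) probabilities at or below the observed probability = 0.065430.
Step 5: alpha = 0.1. reject H0.

n_eff = 11, pos = 9, neg = 2, p = 0.065430, reject H0.


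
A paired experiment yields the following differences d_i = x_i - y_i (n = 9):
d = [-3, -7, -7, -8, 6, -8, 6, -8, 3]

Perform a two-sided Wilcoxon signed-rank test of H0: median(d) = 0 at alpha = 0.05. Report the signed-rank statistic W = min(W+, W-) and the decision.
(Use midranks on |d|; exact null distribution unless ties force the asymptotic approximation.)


Step 1: Drop any zero differences (none here) and take |d_i|.
|d| = [3, 7, 7, 8, 6, 8, 6, 8, 3]
Step 2: Midrank |d_i| (ties get averaged ranks).
ranks: |3|->1.5, |7|->5.5, |7|->5.5, |8|->8, |6|->3.5, |8|->8, |6|->3.5, |8|->8, |3|->1.5
Step 3: Attach original signs; sum ranks with positive sign and with negative sign.
W+ = 3.5 + 3.5 + 1.5 = 8.5
W- = 1.5 + 5.5 + 5.5 + 8 + 8 + 8 = 36.5
(Check: W+ + W- = 45 should equal n(n+1)/2 = 45.)
Step 4: Test statistic W = min(W+, W-) = 8.5.
Step 5: Ties in |d|, so use the tie-corrected normal approximation.
        E[W] = n(n+1)/4 = 9*10/4 = 22.5.
        Tie groups: |d|=3 (t=2), |d|=6 (t=2), |d|=7 (t=2), |d|=8 (t=3); sum(t^3 - t) = 42.
        Var[W] = n(n+1)(2n+1)/24 - sum(t^3-t)/48 = 1710/24 - 42/48 = 70.375.
        z = (W - E[W]) / sqrt(Var[W]) = (8.5 - 22.5) / 8.3890 = -1.6689.
        Two-sided p = 2*Phi(z) = 0.095146.
Step 6: alpha = 0.05. fail to reject H0.

W+ = 8.5, W- = 36.5, W = min = 8.5, p = 0.095146, fail to reject H0.


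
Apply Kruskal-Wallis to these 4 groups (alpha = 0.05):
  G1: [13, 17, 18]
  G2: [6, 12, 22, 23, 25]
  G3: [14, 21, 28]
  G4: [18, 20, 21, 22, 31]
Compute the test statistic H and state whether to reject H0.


Step 1: Combine all N = 16 observations and assign midranks.
sorted (value, group, rank): (6,G2,1), (12,G2,2), (13,G1,3), (14,G3,4), (17,G1,5), (18,G1,6.5), (18,G4,6.5), (20,G4,8), (21,G3,9.5), (21,G4,9.5), (22,G2,11.5), (22,G4,11.5), (23,G2,13), (25,G2,14), (28,G3,15), (31,G4,16)
Step 2: Sum ranks within each group.
R_1 = 14.5 (n_1 = 3)
R_2 = 41.5 (n_2 = 5)
R_3 = 28.5 (n_3 = 3)
R_4 = 51.5 (n_4 = 5)
Step 3: H = 12/(N(N+1)) * sum(R_i^2/n_i) - 3(N+1)
     = 12/(16*17) * (14.5^2/3 + 41.5^2/5 + 28.5^2/3 + 51.5^2/5) - 3*17
     = 0.044118 * 1215.73 - 51
     = 2.635294.
Step 4: Ties present; correction factor C = 1 - 18/(16^3 - 16) = 0.995588. Corrected H = 2.635294 / 0.995588 = 2.646972.
Step 5: Under H0, H ~ chi^2(3); p-value = 0.449314.
Step 6: alpha = 0.05. fail to reject H0.

H = 2.6470, df = 3, p = 0.449314, fail to reject H0.


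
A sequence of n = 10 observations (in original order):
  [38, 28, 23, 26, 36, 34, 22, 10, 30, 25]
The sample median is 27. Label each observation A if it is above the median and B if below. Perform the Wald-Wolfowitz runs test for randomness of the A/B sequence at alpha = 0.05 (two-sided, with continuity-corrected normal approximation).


Step 1: Compute median = 27; label A = above, B = below.
Labels in order: AABBAABBAB  (n_A = 5, n_B = 5)
Step 2: Count runs R = 6.
Step 3: Under H0 (random ordering), E[R] = 2*n_A*n_B/(n_A+n_B) + 1 = 2*5*5/10 + 1 = 6.0000.
        Var[R] = 2*n_A*n_B*(2*n_A*n_B - n_A - n_B) / ((n_A+n_B)^2 * (n_A+n_B-1)) = 2000/900 = 2.2222.
        SD[R] = 1.4907.
Step 4: R = E[R], so z = 0 with no continuity correction.
Step 5: Two-sided p-value via normal approximation = 2*(1 - Phi(|z|)) = 1.000000.
Step 6: alpha = 0.05. fail to reject H0.

R = 6, z = 0.0000, p = 1.000000, fail to reject H0.


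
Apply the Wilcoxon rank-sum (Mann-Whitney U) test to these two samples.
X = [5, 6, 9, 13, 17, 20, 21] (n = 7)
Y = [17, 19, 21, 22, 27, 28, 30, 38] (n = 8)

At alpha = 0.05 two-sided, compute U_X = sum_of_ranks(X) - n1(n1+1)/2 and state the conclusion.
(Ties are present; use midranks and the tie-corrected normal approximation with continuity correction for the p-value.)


Step 1: Combine and sort all 15 observations; assign midranks.
sorted (value, group): (5,X), (6,X), (9,X), (13,X), (17,X), (17,Y), (19,Y), (20,X), (21,X), (21,Y), (22,Y), (27,Y), (28,Y), (30,Y), (38,Y)
ranks: 5->1, 6->2, 9->3, 13->4, 17->5.5, 17->5.5, 19->7, 20->8, 21->9.5, 21->9.5, 22->11, 27->12, 28->13, 30->14, 38->15
Step 2: Rank sum for X: R1 = 1 + 2 + 3 + 4 + 5.5 + 8 + 9.5 = 33.
Step 3: U_X = R1 - n1(n1+1)/2 = 33 - 7*8/2 = 33 - 28 = 5.
       U_Y = n1*n2 - U_X = 56 - 5 = 51.
Step 4: Ties are present, so use the tie-corrected normal approximation (with continuity correction) for the p-value.
Step 5: p-value = 0.009093; compare to alpha = 0.05. reject H0.

U_X = 5, p = 0.009093, reject H0 at alpha = 0.05.


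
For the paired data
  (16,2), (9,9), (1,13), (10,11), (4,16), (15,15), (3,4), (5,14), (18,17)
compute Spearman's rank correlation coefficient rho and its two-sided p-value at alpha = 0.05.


Step 1: Rank x and y separately (midranks; no ties here).
rank(x): 16->8, 9->5, 1->1, 10->6, 4->3, 15->7, 3->2, 5->4, 18->9
rank(y): 2->1, 9->3, 13->5, 11->4, 16->8, 15->7, 4->2, 14->6, 17->9
Step 2: d_i = R_x(i) - R_y(i); compute d_i^2.
  (8-1)^2=49, (5-3)^2=4, (1-5)^2=16, (6-4)^2=4, (3-8)^2=25, (7-7)^2=0, (2-2)^2=0, (4-6)^2=4, (9-9)^2=0
sum(d^2) = 102.
Step 3: rho = 1 - 6*102 / (9*(9^2 - 1)) = 1 - 612/720 = 0.150000.
Step 4: Under H0, t = rho * sqrt((n-2)/(1-rho^2)) = 0.4014 ~ t(7).
Step 5: Two-sided p-value from the t-distribution with 7 df = 0.700094.
Step 6: alpha = 0.05. fail to reject H0.

rho = 0.1500, p = 0.700094, fail to reject H0 at alpha = 0.05.


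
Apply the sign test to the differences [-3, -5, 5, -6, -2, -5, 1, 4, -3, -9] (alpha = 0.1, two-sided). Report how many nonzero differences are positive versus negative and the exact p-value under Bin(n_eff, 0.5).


Step 1: Discard zero differences. Original n = 10; n_eff = number of nonzero differences = 10.
Nonzero differences (with sign): -3, -5, +5, -6, -2, -5, +1, +4, -3, -9
Step 2: Count signs: positive = 3, negative = 7.
Step 3: Under H0: P(positive) = 0.5, so the number of positives S ~ Bin(10, 0.5).
Step 4: Two-sided exact p-value = sum of Bin(10,0.5) probabilities at or below the observed probability = 0.343750.
Step 5: alpha = 0.1. fail to reject H0.

n_eff = 10, pos = 3, neg = 7, p = 0.343750, fail to reject H0.


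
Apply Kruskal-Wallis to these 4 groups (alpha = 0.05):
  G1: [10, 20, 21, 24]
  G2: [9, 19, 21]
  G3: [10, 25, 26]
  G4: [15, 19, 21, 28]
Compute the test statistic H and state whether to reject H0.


Step 1: Combine all N = 14 observations and assign midranks.
sorted (value, group, rank): (9,G2,1), (10,G1,2.5), (10,G3,2.5), (15,G4,4), (19,G2,5.5), (19,G4,5.5), (20,G1,7), (21,G1,9), (21,G2,9), (21,G4,9), (24,G1,11), (25,G3,12), (26,G3,13), (28,G4,14)
Step 2: Sum ranks within each group.
R_1 = 29.5 (n_1 = 4)
R_2 = 15.5 (n_2 = 3)
R_3 = 27.5 (n_3 = 3)
R_4 = 32.5 (n_4 = 4)
Step 3: H = 12/(N(N+1)) * sum(R_i^2/n_i) - 3(N+1)
     = 12/(14*15) * (29.5^2/4 + 15.5^2/3 + 27.5^2/3 + 32.5^2/4) - 3*15
     = 0.057143 * 813.792 - 45
     = 1.502381.
Step 4: Ties present; correction factor C = 1 - 36/(14^3 - 14) = 0.986813. Corrected H = 1.502381 / 0.986813 = 1.522457.
Step 5: Under H0, H ~ chi^2(3); p-value = 0.677097.
Step 6: alpha = 0.05. fail to reject H0.

H = 1.5225, df = 3, p = 0.677097, fail to reject H0.


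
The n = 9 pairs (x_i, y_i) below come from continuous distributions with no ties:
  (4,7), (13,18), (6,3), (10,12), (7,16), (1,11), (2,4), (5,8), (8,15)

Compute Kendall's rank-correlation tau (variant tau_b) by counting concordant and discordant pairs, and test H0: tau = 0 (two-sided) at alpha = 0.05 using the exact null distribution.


Step 1: Enumerate the 36 unordered pairs (i,j) with i<j and classify each by sign(x_j-x_i) * sign(y_j-y_i).
  (1,2):dx=+9,dy=+11->C; (1,3):dx=+2,dy=-4->D; (1,4):dx=+6,dy=+5->C; (1,5):dx=+3,dy=+9->C
  (1,6):dx=-3,dy=+4->D; (1,7):dx=-2,dy=-3->C; (1,8):dx=+1,dy=+1->C; (1,9):dx=+4,dy=+8->C
  (2,3):dx=-7,dy=-15->C; (2,4):dx=-3,dy=-6->C; (2,5):dx=-6,dy=-2->C; (2,6):dx=-12,dy=-7->C
  (2,7):dx=-11,dy=-14->C; (2,8):dx=-8,dy=-10->C; (2,9):dx=-5,dy=-3->C; (3,4):dx=+4,dy=+9->C
  (3,5):dx=+1,dy=+13->C; (3,6):dx=-5,dy=+8->D; (3,7):dx=-4,dy=+1->D; (3,8):dx=-1,dy=+5->D
  (3,9):dx=+2,dy=+12->C; (4,5):dx=-3,dy=+4->D; (4,6):dx=-9,dy=-1->C; (4,7):dx=-8,dy=-8->C
  (4,8):dx=-5,dy=-4->C; (4,9):dx=-2,dy=+3->D; (5,6):dx=-6,dy=-5->C; (5,7):dx=-5,dy=-12->C
  (5,8):dx=-2,dy=-8->C; (5,9):dx=+1,dy=-1->D; (6,7):dx=+1,dy=-7->D; (6,8):dx=+4,dy=-3->D
  (6,9):dx=+7,dy=+4->C; (7,8):dx=+3,dy=+4->C; (7,9):dx=+6,dy=+11->C; (8,9):dx=+3,dy=+7->C
Step 2: C = 26, D = 10, total pairs = 36.
Step 3: tau = (C - D)/(n(n-1)/2) = (26 - 10)/36 = 0.444444.
Step 4: Exact two-sided p-value (enumerate n! = 362880 permutations of y under H0): p = 0.119439.
Step 5: alpha = 0.05. fail to reject H0.

tau_b = 0.4444 (C=26, D=10), p = 0.119439, fail to reject H0.


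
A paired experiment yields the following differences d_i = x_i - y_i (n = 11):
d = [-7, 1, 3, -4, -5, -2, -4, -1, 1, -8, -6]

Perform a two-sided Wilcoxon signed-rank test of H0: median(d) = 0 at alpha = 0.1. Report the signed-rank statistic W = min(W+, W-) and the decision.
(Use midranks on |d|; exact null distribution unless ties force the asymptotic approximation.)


Step 1: Drop any zero differences (none here) and take |d_i|.
|d| = [7, 1, 3, 4, 5, 2, 4, 1, 1, 8, 6]
Step 2: Midrank |d_i| (ties get averaged ranks).
ranks: |7|->10, |1|->2, |3|->5, |4|->6.5, |5|->8, |2|->4, |4|->6.5, |1|->2, |1|->2, |8|->11, |6|->9
Step 3: Attach original signs; sum ranks with positive sign and with negative sign.
W+ = 2 + 5 + 2 = 9
W- = 10 + 6.5 + 8 + 4 + 6.5 + 2 + 11 + 9 = 57
(Check: W+ + W- = 66 should equal n(n+1)/2 = 66.)
Step 4: Test statistic W = min(W+, W-) = 9.
Step 5: Ties in |d|, so use the tie-corrected normal approximation.
        E[W] = n(n+1)/4 = 11*12/4 = 33.
        Tie groups: |d|=1 (t=3), |d|=4 (t=2); sum(t^3 - t) = 30.
        Var[W] = n(n+1)(2n+1)/24 - sum(t^3-t)/48 = 3036/24 - 30/48 = 125.875.
        z = (W - E[W]) / sqrt(Var[W]) = (9 - 33) / 11.2194 = -2.1392.
        Two-sided p = 2*Phi(z) = 0.032423.
Step 6: alpha = 0.1. reject H0.

W+ = 9, W- = 57, W = min = 9, p = 0.032423, reject H0.


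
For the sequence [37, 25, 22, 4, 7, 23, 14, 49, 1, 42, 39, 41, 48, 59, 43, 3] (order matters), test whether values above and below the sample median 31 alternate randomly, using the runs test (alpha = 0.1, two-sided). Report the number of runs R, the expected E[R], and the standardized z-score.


Step 1: Compute median = 31; label A = above, B = below.
Labels in order: ABBBBBBABAAAAAAB  (n_A = 8, n_B = 8)
Step 2: Count runs R = 6.
Step 3: Under H0 (random ordering), E[R] = 2*n_A*n_B/(n_A+n_B) + 1 = 2*8*8/16 + 1 = 9.0000.
        Var[R] = 2*n_A*n_B*(2*n_A*n_B - n_A - n_B) / ((n_A+n_B)^2 * (n_A+n_B-1)) = 14336/3840 = 3.7333.
        SD[R] = 1.9322.
Step 4: Continuity-corrected z = (R + 0.5 - E[R]) / SD[R] = (6 + 0.5 - 9.0000) / 1.9322 = -1.2939.
Step 5: Two-sided p-value via normal approximation = 2*(1 - Phi(|z|)) = 0.195709.
Step 6: alpha = 0.1. fail to reject H0.

R = 6, z = -1.2939, p = 0.195709, fail to reject H0.


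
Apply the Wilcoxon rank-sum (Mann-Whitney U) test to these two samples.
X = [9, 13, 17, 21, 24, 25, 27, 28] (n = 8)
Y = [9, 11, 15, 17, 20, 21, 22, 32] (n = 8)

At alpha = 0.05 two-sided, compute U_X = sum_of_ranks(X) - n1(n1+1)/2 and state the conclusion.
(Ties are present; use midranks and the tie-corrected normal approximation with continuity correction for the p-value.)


Step 1: Combine and sort all 16 observations; assign midranks.
sorted (value, group): (9,X), (9,Y), (11,Y), (13,X), (15,Y), (17,X), (17,Y), (20,Y), (21,X), (21,Y), (22,Y), (24,X), (25,X), (27,X), (28,X), (32,Y)
ranks: 9->1.5, 9->1.5, 11->3, 13->4, 15->5, 17->6.5, 17->6.5, 20->8, 21->9.5, 21->9.5, 22->11, 24->12, 25->13, 27->14, 28->15, 32->16
Step 2: Rank sum for X: R1 = 1.5 + 4 + 6.5 + 9.5 + 12 + 13 + 14 + 15 = 75.5.
Step 3: U_X = R1 - n1(n1+1)/2 = 75.5 - 8*9/2 = 75.5 - 36 = 39.5.
       U_Y = n1*n2 - U_X = 64 - 39.5 = 24.5.
Step 4: Ties are present, so use the tie-corrected normal approximation (with continuity correction) for the p-value.
Step 5: p-value = 0.461260; compare to alpha = 0.05. fail to reject H0.

U_X = 39.5, p = 0.461260, fail to reject H0 at alpha = 0.05.


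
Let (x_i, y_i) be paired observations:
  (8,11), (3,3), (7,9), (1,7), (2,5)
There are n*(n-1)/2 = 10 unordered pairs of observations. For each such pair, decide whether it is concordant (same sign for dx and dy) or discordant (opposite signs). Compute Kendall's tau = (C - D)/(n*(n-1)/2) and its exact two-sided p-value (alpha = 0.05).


Step 1: Enumerate the 10 unordered pairs (i,j) with i<j and classify each by sign(x_j-x_i) * sign(y_j-y_i).
  (1,2):dx=-5,dy=-8->C; (1,3):dx=-1,dy=-2->C; (1,4):dx=-7,dy=-4->C; (1,5):dx=-6,dy=-6->C
  (2,3):dx=+4,dy=+6->C; (2,4):dx=-2,dy=+4->D; (2,5):dx=-1,dy=+2->D; (3,4):dx=-6,dy=-2->C
  (3,5):dx=-5,dy=-4->C; (4,5):dx=+1,dy=-2->D
Step 2: C = 7, D = 3, total pairs = 10.
Step 3: tau = (C - D)/(n(n-1)/2) = (7 - 3)/10 = 0.400000.
Step 4: Exact two-sided p-value (enumerate n! = 120 permutations of y under H0): p = 0.483333.
Step 5: alpha = 0.05. fail to reject H0.

tau_b = 0.4000 (C=7, D=3), p = 0.483333, fail to reject H0.


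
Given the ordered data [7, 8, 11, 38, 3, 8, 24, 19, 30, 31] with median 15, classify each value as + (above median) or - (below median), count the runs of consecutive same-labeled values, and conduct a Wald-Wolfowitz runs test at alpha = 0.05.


Step 1: Compute median = 15; label A = above, B = below.
Labels in order: BBBABBAAAA  (n_A = 5, n_B = 5)
Step 2: Count runs R = 4.
Step 3: Under H0 (random ordering), E[R] = 2*n_A*n_B/(n_A+n_B) + 1 = 2*5*5/10 + 1 = 6.0000.
        Var[R] = 2*n_A*n_B*(2*n_A*n_B - n_A - n_B) / ((n_A+n_B)^2 * (n_A+n_B-1)) = 2000/900 = 2.2222.
        SD[R] = 1.4907.
Step 4: Continuity-corrected z = (R + 0.5 - E[R]) / SD[R] = (4 + 0.5 - 6.0000) / 1.4907 = -1.0062.
Step 5: Two-sided p-value via normal approximation = 2*(1 - Phi(|z|)) = 0.314305.
Step 6: alpha = 0.05. fail to reject H0.

R = 4, z = -1.0062, p = 0.314305, fail to reject H0.


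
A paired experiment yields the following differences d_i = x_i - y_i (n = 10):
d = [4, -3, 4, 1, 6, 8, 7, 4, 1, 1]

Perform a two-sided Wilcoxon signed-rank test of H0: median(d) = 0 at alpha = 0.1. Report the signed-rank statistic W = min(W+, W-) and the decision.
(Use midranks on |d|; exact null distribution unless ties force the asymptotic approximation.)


Step 1: Drop any zero differences (none here) and take |d_i|.
|d| = [4, 3, 4, 1, 6, 8, 7, 4, 1, 1]
Step 2: Midrank |d_i| (ties get averaged ranks).
ranks: |4|->6, |3|->4, |4|->6, |1|->2, |6|->8, |8|->10, |7|->9, |4|->6, |1|->2, |1|->2
Step 3: Attach original signs; sum ranks with positive sign and with negative sign.
W+ = 6 + 6 + 2 + 8 + 10 + 9 + 6 + 2 + 2 = 51
W- = 4 = 4
(Check: W+ + W- = 55 should equal n(n+1)/2 = 55.)
Step 4: Test statistic W = min(W+, W-) = 4.
Step 5: Ties in |d|, so use the tie-corrected normal approximation.
        E[W] = n(n+1)/4 = 10*11/4 = 27.5.
        Tie groups: |d|=1 (t=3), |d|=4 (t=3); sum(t^3 - t) = 48.
        Var[W] = n(n+1)(2n+1)/24 - sum(t^3-t)/48 = 2310/24 - 48/48 = 95.25.
        z = (W - E[W]) / sqrt(Var[W]) = (4 - 27.5) / 9.7596 = -2.4079.
        Two-sided p = 2*Phi(z) = 0.016045.
Step 6: alpha = 0.1. reject H0.

W+ = 51, W- = 4, W = min = 4, p = 0.016045, reject H0.


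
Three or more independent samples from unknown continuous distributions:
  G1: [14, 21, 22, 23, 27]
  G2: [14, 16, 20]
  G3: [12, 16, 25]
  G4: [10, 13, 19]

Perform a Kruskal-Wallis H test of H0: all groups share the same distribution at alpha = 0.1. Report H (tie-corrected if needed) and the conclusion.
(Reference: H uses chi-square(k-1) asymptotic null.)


Step 1: Combine all N = 14 observations and assign midranks.
sorted (value, group, rank): (10,G4,1), (12,G3,2), (13,G4,3), (14,G1,4.5), (14,G2,4.5), (16,G2,6.5), (16,G3,6.5), (19,G4,8), (20,G2,9), (21,G1,10), (22,G1,11), (23,G1,12), (25,G3,13), (27,G1,14)
Step 2: Sum ranks within each group.
R_1 = 51.5 (n_1 = 5)
R_2 = 20 (n_2 = 3)
R_3 = 21.5 (n_3 = 3)
R_4 = 12 (n_4 = 3)
Step 3: H = 12/(N(N+1)) * sum(R_i^2/n_i) - 3(N+1)
     = 12/(14*15) * (51.5^2/5 + 20^2/3 + 21.5^2/3 + 12^2/3) - 3*15
     = 0.057143 * 865.867 - 45
     = 4.478095.
Step 4: Ties present; correction factor C = 1 - 12/(14^3 - 14) = 0.995604. Corrected H = 4.478095 / 0.995604 = 4.497866.
Step 5: Under H0, H ~ chi^2(3); p-value = 0.212481.
Step 6: alpha = 0.1. fail to reject H0.

H = 4.4979, df = 3, p = 0.212481, fail to reject H0.


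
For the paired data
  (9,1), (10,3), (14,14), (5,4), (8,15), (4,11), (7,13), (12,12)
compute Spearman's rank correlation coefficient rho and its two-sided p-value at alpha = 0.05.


Step 1: Rank x and y separately (midranks; no ties here).
rank(x): 9->5, 10->6, 14->8, 5->2, 8->4, 4->1, 7->3, 12->7
rank(y): 1->1, 3->2, 14->7, 4->3, 15->8, 11->4, 13->6, 12->5
Step 2: d_i = R_x(i) - R_y(i); compute d_i^2.
  (5-1)^2=16, (6-2)^2=16, (8-7)^2=1, (2-3)^2=1, (4-8)^2=16, (1-4)^2=9, (3-6)^2=9, (7-5)^2=4
sum(d^2) = 72.
Step 3: rho = 1 - 6*72 / (8*(8^2 - 1)) = 1 - 432/504 = 0.142857.
Step 4: Under H0, t = rho * sqrt((n-2)/(1-rho^2)) = 0.3536 ~ t(6).
Step 5: Two-sided p-value from the t-distribution with 6 df = 0.735765.
Step 6: alpha = 0.05. fail to reject H0.

rho = 0.1429, p = 0.735765, fail to reject H0 at alpha = 0.05.


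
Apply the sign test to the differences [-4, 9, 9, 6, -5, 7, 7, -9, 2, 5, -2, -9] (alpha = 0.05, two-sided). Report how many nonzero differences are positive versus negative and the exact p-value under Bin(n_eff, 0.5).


Step 1: Discard zero differences. Original n = 12; n_eff = number of nonzero differences = 12.
Nonzero differences (with sign): -4, +9, +9, +6, -5, +7, +7, -9, +2, +5, -2, -9
Step 2: Count signs: positive = 7, negative = 5.
Step 3: Under H0: P(positive) = 0.5, so the number of positives S ~ Bin(12, 0.5).
Step 4: Two-sided exact p-value = sum of Bin(12,0.5) probabilities at or below the observed probability = 0.774414.
Step 5: alpha = 0.05. fail to reject H0.

n_eff = 12, pos = 7, neg = 5, p = 0.774414, fail to reject H0.


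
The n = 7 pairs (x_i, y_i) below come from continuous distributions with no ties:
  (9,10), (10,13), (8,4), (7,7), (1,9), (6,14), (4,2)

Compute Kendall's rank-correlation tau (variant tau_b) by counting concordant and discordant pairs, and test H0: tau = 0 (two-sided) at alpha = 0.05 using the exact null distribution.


Step 1: Enumerate the 21 unordered pairs (i,j) with i<j and classify each by sign(x_j-x_i) * sign(y_j-y_i).
  (1,2):dx=+1,dy=+3->C; (1,3):dx=-1,dy=-6->C; (1,4):dx=-2,dy=-3->C; (1,5):dx=-8,dy=-1->C
  (1,6):dx=-3,dy=+4->D; (1,7):dx=-5,dy=-8->C; (2,3):dx=-2,dy=-9->C; (2,4):dx=-3,dy=-6->C
  (2,5):dx=-9,dy=-4->C; (2,6):dx=-4,dy=+1->D; (2,7):dx=-6,dy=-11->C; (3,4):dx=-1,dy=+3->D
  (3,5):dx=-7,dy=+5->D; (3,6):dx=-2,dy=+10->D; (3,7):dx=-4,dy=-2->C; (4,5):dx=-6,dy=+2->D
  (4,6):dx=-1,dy=+7->D; (4,7):dx=-3,dy=-5->C; (5,6):dx=+5,dy=+5->C; (5,7):dx=+3,dy=-7->D
  (6,7):dx=-2,dy=-12->C
Step 2: C = 13, D = 8, total pairs = 21.
Step 3: tau = (C - D)/(n(n-1)/2) = (13 - 8)/21 = 0.238095.
Step 4: Exact two-sided p-value (enumerate n! = 5040 permutations of y under H0): p = 0.561905.
Step 5: alpha = 0.05. fail to reject H0.

tau_b = 0.2381 (C=13, D=8), p = 0.561905, fail to reject H0.


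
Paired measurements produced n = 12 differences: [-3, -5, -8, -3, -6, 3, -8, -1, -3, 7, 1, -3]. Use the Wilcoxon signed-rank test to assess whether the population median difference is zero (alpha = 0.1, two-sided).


Step 1: Drop any zero differences (none here) and take |d_i|.
|d| = [3, 5, 8, 3, 6, 3, 8, 1, 3, 7, 1, 3]
Step 2: Midrank |d_i| (ties get averaged ranks).
ranks: |3|->5, |5|->8, |8|->11.5, |3|->5, |6|->9, |3|->5, |8|->11.5, |1|->1.5, |3|->5, |7|->10, |1|->1.5, |3|->5
Step 3: Attach original signs; sum ranks with positive sign and with negative sign.
W+ = 5 + 10 + 1.5 = 16.5
W- = 5 + 8 + 11.5 + 5 + 9 + 11.5 + 1.5 + 5 + 5 = 61.5
(Check: W+ + W- = 78 should equal n(n+1)/2 = 78.)
Step 4: Test statistic W = min(W+, W-) = 16.5.
Step 5: Ties in |d|, so use the tie-corrected normal approximation.
        E[W] = n(n+1)/4 = 12*13/4 = 39.
        Tie groups: |d|=1 (t=2), |d|=3 (t=5), |d|=8 (t=2); sum(t^3 - t) = 132.
        Var[W] = n(n+1)(2n+1)/24 - sum(t^3-t)/48 = 3900/24 - 132/48 = 159.75.
        z = (W - E[W]) / sqrt(Var[W]) = (16.5 - 39) / 12.6392 = -1.7802.
        Two-sided p = 2*Phi(z) = 0.075048.
Step 6: alpha = 0.1. reject H0.

W+ = 16.5, W- = 61.5, W = min = 16.5, p = 0.075048, reject H0.


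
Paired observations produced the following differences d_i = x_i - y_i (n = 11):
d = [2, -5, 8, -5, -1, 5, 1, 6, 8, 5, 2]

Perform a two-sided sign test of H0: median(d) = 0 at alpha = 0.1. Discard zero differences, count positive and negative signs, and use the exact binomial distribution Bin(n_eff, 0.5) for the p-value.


Step 1: Discard zero differences. Original n = 11; n_eff = number of nonzero differences = 11.
Nonzero differences (with sign): +2, -5, +8, -5, -1, +5, +1, +6, +8, +5, +2
Step 2: Count signs: positive = 8, negative = 3.
Step 3: Under H0: P(positive) = 0.5, so the number of positives S ~ Bin(11, 0.5).
Step 4: Two-sided exact p-value = sum of Bin(11,0.5) probabilities at or below the observed probability = 0.226562.
Step 5: alpha = 0.1. fail to reject H0.

n_eff = 11, pos = 8, neg = 3, p = 0.226562, fail to reject H0.


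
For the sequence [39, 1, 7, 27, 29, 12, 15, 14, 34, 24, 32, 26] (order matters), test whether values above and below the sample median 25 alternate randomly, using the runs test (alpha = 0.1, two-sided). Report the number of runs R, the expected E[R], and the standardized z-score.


Step 1: Compute median = 25; label A = above, B = below.
Labels in order: ABBAABBBABAA  (n_A = 6, n_B = 6)
Step 2: Count runs R = 7.
Step 3: Under H0 (random ordering), E[R] = 2*n_A*n_B/(n_A+n_B) + 1 = 2*6*6/12 + 1 = 7.0000.
        Var[R] = 2*n_A*n_B*(2*n_A*n_B - n_A - n_B) / ((n_A+n_B)^2 * (n_A+n_B-1)) = 4320/1584 = 2.7273.
        SD[R] = 1.6514.
Step 4: R = E[R], so z = 0 with no continuity correction.
Step 5: Two-sided p-value via normal approximation = 2*(1 - Phi(|z|)) = 1.000000.
Step 6: alpha = 0.1. fail to reject H0.

R = 7, z = 0.0000, p = 1.000000, fail to reject H0.


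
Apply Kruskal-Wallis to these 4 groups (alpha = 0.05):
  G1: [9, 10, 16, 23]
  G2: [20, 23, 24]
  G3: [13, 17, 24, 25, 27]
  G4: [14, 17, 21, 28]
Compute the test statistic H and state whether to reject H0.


Step 1: Combine all N = 16 observations and assign midranks.
sorted (value, group, rank): (9,G1,1), (10,G1,2), (13,G3,3), (14,G4,4), (16,G1,5), (17,G3,6.5), (17,G4,6.5), (20,G2,8), (21,G4,9), (23,G1,10.5), (23,G2,10.5), (24,G2,12.5), (24,G3,12.5), (25,G3,14), (27,G3,15), (28,G4,16)
Step 2: Sum ranks within each group.
R_1 = 18.5 (n_1 = 4)
R_2 = 31 (n_2 = 3)
R_3 = 51 (n_3 = 5)
R_4 = 35.5 (n_4 = 4)
Step 3: H = 12/(N(N+1)) * sum(R_i^2/n_i) - 3(N+1)
     = 12/(16*17) * (18.5^2/4 + 31^2/3 + 51^2/5 + 35.5^2/4) - 3*17
     = 0.044118 * 1241.16 - 51
     = 3.756985.
Step 4: Ties present; correction factor C = 1 - 18/(16^3 - 16) = 0.995588. Corrected H = 3.756985 / 0.995588 = 3.773634.
Step 5: Under H0, H ~ chi^2(3); p-value = 0.286968.
Step 6: alpha = 0.05. fail to reject H0.

H = 3.7736, df = 3, p = 0.286968, fail to reject H0.
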